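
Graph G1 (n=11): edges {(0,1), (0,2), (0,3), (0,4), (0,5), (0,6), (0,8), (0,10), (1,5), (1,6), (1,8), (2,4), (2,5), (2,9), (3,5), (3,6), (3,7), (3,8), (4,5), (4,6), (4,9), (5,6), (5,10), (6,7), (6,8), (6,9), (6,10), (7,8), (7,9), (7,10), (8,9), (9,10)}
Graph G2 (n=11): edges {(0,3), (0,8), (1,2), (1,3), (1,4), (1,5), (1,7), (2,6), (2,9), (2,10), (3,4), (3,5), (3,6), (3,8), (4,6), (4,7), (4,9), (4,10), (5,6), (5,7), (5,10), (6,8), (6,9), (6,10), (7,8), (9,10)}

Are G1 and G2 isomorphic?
No, not isomorphic

The graphs are NOT isomorphic.

Degrees in G1: deg(0)=8, deg(1)=4, deg(2)=4, deg(3)=5, deg(4)=5, deg(5)=7, deg(6)=9, deg(7)=5, deg(8)=6, deg(9)=6, deg(10)=5.
Sorted degree sequence of G1: [9, 8, 7, 6, 6, 5, 5, 5, 5, 4, 4].
Degrees in G2: deg(0)=2, deg(1)=5, deg(2)=4, deg(3)=6, deg(4)=6, deg(5)=5, deg(6)=7, deg(7)=4, deg(8)=4, deg(9)=4, deg(10)=5.
Sorted degree sequence of G2: [7, 6, 6, 5, 5, 5, 4, 4, 4, 4, 2].
The (sorted) degree sequence is an isomorphism invariant, so since G1 and G2 have different degree sequences they cannot be isomorphic.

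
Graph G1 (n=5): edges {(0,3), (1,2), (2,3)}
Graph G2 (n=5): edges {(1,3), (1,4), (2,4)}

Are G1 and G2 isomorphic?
Yes, isomorphic

The graphs are isomorphic.
One valid mapping φ: V(G1) → V(G2): 0→3, 1→2, 2→4, 3→1, 4→0

Verify φ preserves adjacency — for each edge of G1, its image is an edge of G2:
  (0,3) → (φ(0),φ(3)) = (1,3) ∈ E(G2) ✓
  (1,2) → (φ(1),φ(2)) = (2,4) ∈ E(G2) ✓
  (2,3) → (φ(2),φ(3)) = (1,4) ∈ E(G2) ✓
All 3 edges of G1 map to edges of G2, and |E(G1)| = |E(G2)| = 3, so φ is a bijection on edges as well as vertices. Hence G1 ≅ G2.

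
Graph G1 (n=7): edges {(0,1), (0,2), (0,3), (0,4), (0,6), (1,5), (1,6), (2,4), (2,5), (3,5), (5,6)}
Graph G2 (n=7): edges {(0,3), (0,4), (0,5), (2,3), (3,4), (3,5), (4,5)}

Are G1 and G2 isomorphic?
No, not isomorphic

The graphs are NOT isomorphic.

Degrees in G1: deg(0)=5, deg(1)=3, deg(2)=3, deg(3)=2, deg(4)=2, deg(5)=4, deg(6)=3.
Sorted degree sequence of G1: [5, 4, 3, 3, 3, 2, 2].
Degrees in G2: deg(0)=3, deg(1)=0, deg(2)=1, deg(3)=4, deg(4)=3, deg(5)=3, deg(6)=0.
Sorted degree sequence of G2: [4, 3, 3, 3, 1, 0, 0].
The (sorted) degree sequence is an isomorphism invariant, so since G1 and G2 have different degree sequences they cannot be isomorphic.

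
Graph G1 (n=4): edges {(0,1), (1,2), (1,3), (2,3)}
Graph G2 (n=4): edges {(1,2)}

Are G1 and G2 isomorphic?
No, not isomorphic

The graphs are NOT isomorphic.

Counting triangles (3-cliques): G1 has 1, G2 has 0.
Triangle count is an isomorphism invariant, so differing triangle counts rule out isomorphism.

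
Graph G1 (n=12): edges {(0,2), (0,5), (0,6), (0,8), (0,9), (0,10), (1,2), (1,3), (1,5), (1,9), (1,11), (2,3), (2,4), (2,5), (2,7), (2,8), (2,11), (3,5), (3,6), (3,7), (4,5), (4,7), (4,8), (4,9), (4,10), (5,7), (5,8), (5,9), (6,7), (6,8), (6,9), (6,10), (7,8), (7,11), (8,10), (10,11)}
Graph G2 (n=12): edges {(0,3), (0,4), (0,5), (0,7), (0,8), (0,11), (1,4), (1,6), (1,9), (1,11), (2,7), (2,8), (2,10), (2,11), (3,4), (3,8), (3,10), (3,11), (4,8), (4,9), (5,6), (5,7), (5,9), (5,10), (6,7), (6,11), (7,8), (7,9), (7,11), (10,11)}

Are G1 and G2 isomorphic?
No, not isomorphic

The graphs are NOT isomorphic.

Counting triangles (3-cliques): G1 has 32, G2 has 17.
Triangle count is an isomorphism invariant, so differing triangle counts rule out isomorphism.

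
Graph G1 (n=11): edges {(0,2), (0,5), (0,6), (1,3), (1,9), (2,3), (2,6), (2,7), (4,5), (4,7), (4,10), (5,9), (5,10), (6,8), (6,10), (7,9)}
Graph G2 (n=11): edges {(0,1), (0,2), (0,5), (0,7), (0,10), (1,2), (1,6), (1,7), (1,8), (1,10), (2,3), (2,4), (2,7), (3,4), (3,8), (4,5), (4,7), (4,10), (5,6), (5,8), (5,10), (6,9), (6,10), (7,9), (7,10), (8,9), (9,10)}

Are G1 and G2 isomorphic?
No, not isomorphic

The graphs are NOT isomorphic.

Degrees in G1: deg(0)=3, deg(1)=2, deg(2)=4, deg(3)=2, deg(4)=3, deg(5)=4, deg(6)=4, deg(7)=3, deg(8)=1, deg(9)=3, deg(10)=3.
Sorted degree sequence of G1: [4, 4, 4, 3, 3, 3, 3, 3, 2, 2, 1].
Degrees in G2: deg(0)=5, deg(1)=6, deg(2)=5, deg(3)=3, deg(4)=5, deg(5)=5, deg(6)=4, deg(7)=6, deg(8)=4, deg(9)=4, deg(10)=7.
Sorted degree sequence of G2: [7, 6, 6, 5, 5, 5, 5, 4, 4, 4, 3].
The (sorted) degree sequence is an isomorphism invariant, so since G1 and G2 have different degree sequences they cannot be isomorphic.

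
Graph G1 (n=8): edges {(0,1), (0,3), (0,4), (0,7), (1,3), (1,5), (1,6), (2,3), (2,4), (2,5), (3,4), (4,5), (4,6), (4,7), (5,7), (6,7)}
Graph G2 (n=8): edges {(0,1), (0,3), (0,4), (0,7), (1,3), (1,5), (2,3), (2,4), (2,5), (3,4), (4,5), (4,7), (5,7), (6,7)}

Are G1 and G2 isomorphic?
No, not isomorphic

The graphs are NOT isomorphic.

Counting edges: G1 has 16 edge(s); G2 has 14 edge(s).
Edge count is an isomorphism invariant (a bijection on vertices induces a bijection on edges), so differing edge counts rule out isomorphism.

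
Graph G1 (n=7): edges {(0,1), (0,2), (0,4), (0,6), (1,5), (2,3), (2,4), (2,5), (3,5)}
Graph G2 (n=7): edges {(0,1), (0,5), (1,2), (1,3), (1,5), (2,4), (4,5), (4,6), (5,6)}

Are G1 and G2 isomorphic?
Yes, isomorphic

The graphs are isomorphic.
One valid mapping φ: V(G1) → V(G2): 0→1, 1→2, 2→5, 3→6, 4→0, 5→4, 6→3

Verify φ preserves adjacency — for each edge of G1, its image is an edge of G2:
  (0,1) → (φ(0),φ(1)) = (1,2) ∈ E(G2) ✓
  (0,2) → (φ(0),φ(2)) = (1,5) ∈ E(G2) ✓
  (0,4) → (φ(0),φ(4)) = (0,1) ∈ E(G2) ✓
  (0,6) → (φ(0),φ(6)) = (1,3) ∈ E(G2) ✓
  (1,5) → (φ(1),φ(5)) = (2,4) ∈ E(G2) ✓
  (2,3) → (φ(2),φ(3)) = (5,6) ∈ E(G2) ✓
  (2,4) → (φ(2),φ(4)) = (0,5) ∈ E(G2) ✓
  (2,5) → (φ(2),φ(5)) = (4,5) ∈ E(G2) ✓
  (3,5) → (φ(3),φ(5)) = (4,6) ∈ E(G2) ✓
All 9 edges of G1 map to edges of G2, and |E(G1)| = |E(G2)| = 9, so φ is a bijection on edges as well as vertices. Hence G1 ≅ G2.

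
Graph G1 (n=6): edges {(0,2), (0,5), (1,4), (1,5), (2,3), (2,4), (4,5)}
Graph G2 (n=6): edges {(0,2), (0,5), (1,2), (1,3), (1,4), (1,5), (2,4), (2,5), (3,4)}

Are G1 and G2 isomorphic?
No, not isomorphic

The graphs are NOT isomorphic.

Degrees in G1: deg(0)=2, deg(1)=2, deg(2)=3, deg(3)=1, deg(4)=3, deg(5)=3.
Sorted degree sequence of G1: [3, 3, 3, 2, 2, 1].
Degrees in G2: deg(0)=2, deg(1)=4, deg(2)=4, deg(3)=2, deg(4)=3, deg(5)=3.
Sorted degree sequence of G2: [4, 4, 3, 3, 2, 2].
The (sorted) degree sequence is an isomorphism invariant, so since G1 and G2 have different degree sequences they cannot be isomorphic.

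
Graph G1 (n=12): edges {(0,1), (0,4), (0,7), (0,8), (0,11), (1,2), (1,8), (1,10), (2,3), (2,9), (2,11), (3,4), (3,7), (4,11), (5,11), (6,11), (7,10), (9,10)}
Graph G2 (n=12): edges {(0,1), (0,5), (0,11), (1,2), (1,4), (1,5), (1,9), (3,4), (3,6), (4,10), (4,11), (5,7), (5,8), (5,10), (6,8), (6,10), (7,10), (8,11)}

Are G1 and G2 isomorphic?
Yes, isomorphic

The graphs are isomorphic.
One valid mapping φ: V(G1) → V(G2): 0→5, 1→10, 2→4, 3→11, 4→0, 5→9, 6→2, 7→8, 8→7, 9→3, 10→6, 11→1

Verify φ preserves adjacency — for each edge of G1, its image is an edge of G2:
  (0,1) → (φ(0),φ(1)) = (5,10) ∈ E(G2) ✓
  (0,4) → (φ(0),φ(4)) = (0,5) ∈ E(G2) ✓
  (0,7) → (φ(0),φ(7)) = (5,8) ∈ E(G2) ✓
  (0,8) → (φ(0),φ(8)) = (5,7) ∈ E(G2) ✓
  (0,11) → (φ(0),φ(11)) = (1,5) ∈ E(G2) ✓
  (1,2) → (φ(1),φ(2)) = (4,10) ∈ E(G2) ✓
  (1,8) → (φ(1),φ(8)) = (7,10) ∈ E(G2) ✓
  (1,10) → (φ(1),φ(10)) = (6,10) ∈ E(G2) ✓
  (2,3) → (φ(2),φ(3)) = (4,11) ∈ E(G2) ✓
  (2,9) → (φ(2),φ(9)) = (3,4) ∈ E(G2) ✓
  (2,11) → (φ(2),φ(11)) = (1,4) ∈ E(G2) ✓
  (3,4) → (φ(3),φ(4)) = (0,11) ∈ E(G2) ✓
  (3,7) → (φ(3),φ(7)) = (8,11) ∈ E(G2) ✓
  (4,11) → (φ(4),φ(11)) = (0,1) ∈ E(G2) ✓
  (5,11) → (φ(5),φ(11)) = (1,9) ∈ E(G2) ✓
  (6,11) → (φ(6),φ(11)) = (1,2) ∈ E(G2) ✓
  (7,10) → (φ(7),φ(10)) = (6,8) ∈ E(G2) ✓
  (9,10) → (φ(9),φ(10)) = (3,6) ∈ E(G2) ✓
All 18 edges of G1 map to edges of G2, and |E(G1)| = |E(G2)| = 18, so φ is a bijection on edges as well as vertices. Hence G1 ≅ G2.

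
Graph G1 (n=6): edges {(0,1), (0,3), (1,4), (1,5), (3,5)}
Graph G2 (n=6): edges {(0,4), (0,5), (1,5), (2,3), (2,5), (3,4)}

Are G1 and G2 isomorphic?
No, not isomorphic

The graphs are NOT isomorphic.

Connected components of G1: 2 component(s) with vertex sets [[2], [0, 1, 3, 4, 5]], sizes [1, 5].
Connected components of G2: 1 component(s) with vertex sets [[0, 1, 2, 3, 4, 5]], sizes [6].
The number of connected components (and the multiset of component sizes) is an isomorphism invariant — an isomorphism maps each component of G1 bijectively onto a component of G2. Since G1 has 2 component(s) and G2 has 1, they cannot be isomorphic.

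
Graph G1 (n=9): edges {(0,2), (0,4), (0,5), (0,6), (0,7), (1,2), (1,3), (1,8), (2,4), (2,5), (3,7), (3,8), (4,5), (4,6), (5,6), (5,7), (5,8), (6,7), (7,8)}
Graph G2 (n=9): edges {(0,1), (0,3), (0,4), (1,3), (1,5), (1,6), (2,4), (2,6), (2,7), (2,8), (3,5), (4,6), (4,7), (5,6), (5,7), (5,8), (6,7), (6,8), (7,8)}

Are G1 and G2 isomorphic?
Yes, isomorphic

The graphs are isomorphic.
One valid mapping φ: V(G1) → V(G2): 0→7, 1→0, 2→4, 3→3, 4→2, 5→6, 6→8, 7→5, 8→1

Verify φ preserves adjacency — for each edge of G1, its image is an edge of G2:
  (0,2) → (φ(0),φ(2)) = (4,7) ∈ E(G2) ✓
  (0,4) → (φ(0),φ(4)) = (2,7) ∈ E(G2) ✓
  (0,5) → (φ(0),φ(5)) = (6,7) ∈ E(G2) ✓
  (0,6) → (φ(0),φ(6)) = (7,8) ∈ E(G2) ✓
  (0,7) → (φ(0),φ(7)) = (5,7) ∈ E(G2) ✓
  (1,2) → (φ(1),φ(2)) = (0,4) ∈ E(G2) ✓
  (1,3) → (φ(1),φ(3)) = (0,3) ∈ E(G2) ✓
  (1,8) → (φ(1),φ(8)) = (0,1) ∈ E(G2) ✓
  (2,4) → (φ(2),φ(4)) = (2,4) ∈ E(G2) ✓
  (2,5) → (φ(2),φ(5)) = (4,6) ∈ E(G2) ✓
  (3,7) → (φ(3),φ(7)) = (3,5) ∈ E(G2) ✓
  (3,8) → (φ(3),φ(8)) = (1,3) ∈ E(G2) ✓
  (4,5) → (φ(4),φ(5)) = (2,6) ∈ E(G2) ✓
  (4,6) → (φ(4),φ(6)) = (2,8) ∈ E(G2) ✓
  (5,6) → (φ(5),φ(6)) = (6,8) ∈ E(G2) ✓
  (5,7) → (φ(5),φ(7)) = (5,6) ∈ E(G2) ✓
  (5,8) → (φ(5),φ(8)) = (1,6) ∈ E(G2) ✓
  (6,7) → (φ(6),φ(7)) = (5,8) ∈ E(G2) ✓
  (7,8) → (φ(7),φ(8)) = (1,5) ∈ E(G2) ✓
All 19 edges of G1 map to edges of G2, and |E(G1)| = |E(G2)| = 19, so φ is a bijection on edges as well as vertices. Hence G1 ≅ G2.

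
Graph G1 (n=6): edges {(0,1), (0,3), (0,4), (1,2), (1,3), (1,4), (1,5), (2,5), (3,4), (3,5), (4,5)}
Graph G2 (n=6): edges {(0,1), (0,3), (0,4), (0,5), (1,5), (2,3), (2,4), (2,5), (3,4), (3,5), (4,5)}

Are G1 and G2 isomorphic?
Yes, isomorphic

The graphs are isomorphic.
One valid mapping φ: V(G1) → V(G2): 0→2, 1→5, 2→1, 3→3, 4→4, 5→0

Verify φ preserves adjacency — for each edge of G1, its image is an edge of G2:
  (0,1) → (φ(0),φ(1)) = (2,5) ∈ E(G2) ✓
  (0,3) → (φ(0),φ(3)) = (2,3) ∈ E(G2) ✓
  (0,4) → (φ(0),φ(4)) = (2,4) ∈ E(G2) ✓
  (1,2) → (φ(1),φ(2)) = (1,5) ∈ E(G2) ✓
  (1,3) → (φ(1),φ(3)) = (3,5) ∈ E(G2) ✓
  (1,4) → (φ(1),φ(4)) = (4,5) ∈ E(G2) ✓
  (1,5) → (φ(1),φ(5)) = (0,5) ∈ E(G2) ✓
  (2,5) → (φ(2),φ(5)) = (0,1) ∈ E(G2) ✓
  (3,4) → (φ(3),φ(4)) = (3,4) ∈ E(G2) ✓
  (3,5) → (φ(3),φ(5)) = (0,3) ∈ E(G2) ✓
  (4,5) → (φ(4),φ(5)) = (0,4) ∈ E(G2) ✓
All 11 edges of G1 map to edges of G2, and |E(G1)| = |E(G2)| = 11, so φ is a bijection on edges as well as vertices. Hence G1 ≅ G2.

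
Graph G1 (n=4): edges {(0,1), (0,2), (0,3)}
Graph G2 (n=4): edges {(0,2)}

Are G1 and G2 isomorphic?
No, not isomorphic

The graphs are NOT isomorphic.

Counting edges: G1 has 3 edge(s); G2 has 1 edge(s).
Edge count is an isomorphism invariant (a bijection on vertices induces a bijection on edges), so differing edge counts rule out isomorphism.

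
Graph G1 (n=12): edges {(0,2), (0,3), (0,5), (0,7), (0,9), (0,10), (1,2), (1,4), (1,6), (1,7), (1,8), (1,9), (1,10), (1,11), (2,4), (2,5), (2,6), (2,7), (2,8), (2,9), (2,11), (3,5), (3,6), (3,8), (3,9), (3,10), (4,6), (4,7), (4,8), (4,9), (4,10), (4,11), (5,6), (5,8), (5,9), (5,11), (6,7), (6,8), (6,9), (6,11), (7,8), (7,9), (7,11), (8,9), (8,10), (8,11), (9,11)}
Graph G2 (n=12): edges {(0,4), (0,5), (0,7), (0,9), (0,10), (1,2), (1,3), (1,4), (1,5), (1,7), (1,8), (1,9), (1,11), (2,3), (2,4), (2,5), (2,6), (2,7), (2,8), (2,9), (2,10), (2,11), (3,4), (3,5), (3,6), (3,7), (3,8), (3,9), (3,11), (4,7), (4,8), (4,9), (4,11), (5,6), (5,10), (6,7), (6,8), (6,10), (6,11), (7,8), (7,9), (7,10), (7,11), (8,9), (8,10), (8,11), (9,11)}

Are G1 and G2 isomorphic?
Yes, isomorphic

The graphs are isomorphic.
One valid mapping φ: V(G1) → V(G2): 0→5, 1→4, 2→3, 3→10, 4→9, 5→6, 6→8, 7→1, 8→7, 9→2, 10→0, 11→11

Verify φ preserves adjacency — for each edge of G1, its image is an edge of G2:
  (0,2) → (φ(0),φ(2)) = (3,5) ∈ E(G2) ✓
  (0,3) → (φ(0),φ(3)) = (5,10) ∈ E(G2) ✓
  (0,5) → (φ(0),φ(5)) = (5,6) ∈ E(G2) ✓
  (0,7) → (φ(0),φ(7)) = (1,5) ∈ E(G2) ✓
  (0,9) → (φ(0),φ(9)) = (2,5) ∈ E(G2) ✓
  (0,10) → (φ(0),φ(10)) = (0,5) ∈ E(G2) ✓
  (1,2) → (φ(1),φ(2)) = (3,4) ∈ E(G2) ✓
  (1,4) → (φ(1),φ(4)) = (4,9) ∈ E(G2) ✓
  (1,6) → (φ(1),φ(6)) = (4,8) ∈ E(G2) ✓
  (1,7) → (φ(1),φ(7)) = (1,4) ∈ E(G2) ✓
  (1,8) → (φ(1),φ(8)) = (4,7) ∈ E(G2) ✓
  (1,9) → (φ(1),φ(9)) = (2,4) ∈ E(G2) ✓
  (1,10) → (φ(1),φ(10)) = (0,4) ∈ E(G2) ✓
  (1,11) → (φ(1),φ(11)) = (4,11) ∈ E(G2) ✓
  (2,4) → (φ(2),φ(4)) = (3,9) ∈ E(G2) ✓
  (2,5) → (φ(2),φ(5)) = (3,6) ∈ E(G2) ✓
  (2,6) → (φ(2),φ(6)) = (3,8) ∈ E(G2) ✓
  (2,7) → (φ(2),φ(7)) = (1,3) ∈ E(G2) ✓
  (2,8) → (φ(2),φ(8)) = (3,7) ∈ E(G2) ✓
  (2,9) → (φ(2),φ(9)) = (2,3) ∈ E(G2) ✓
  (2,11) → (φ(2),φ(11)) = (3,11) ∈ E(G2) ✓
  (3,5) → (φ(3),φ(5)) = (6,10) ∈ E(G2) ✓
  (3,6) → (φ(3),φ(6)) = (8,10) ∈ E(G2) ✓
  (3,8) → (φ(3),φ(8)) = (7,10) ∈ E(G2) ✓
  (3,9) → (φ(3),φ(9)) = (2,10) ∈ E(G2) ✓
  (3,10) → (φ(3),φ(10)) = (0,10) ∈ E(G2) ✓
  (4,6) → (φ(4),φ(6)) = (8,9) ∈ E(G2) ✓
  (4,7) → (φ(4),φ(7)) = (1,9) ∈ E(G2) ✓
  (4,8) → (φ(4),φ(8)) = (7,9) ∈ E(G2) ✓
  (4,9) → (φ(4),φ(9)) = (2,9) ∈ E(G2) ✓
  (4,10) → (φ(4),φ(10)) = (0,9) ∈ E(G2) ✓
  (4,11) → (φ(4),φ(11)) = (9,11) ∈ E(G2) ✓
  (5,6) → (φ(5),φ(6)) = (6,8) ∈ E(G2) ✓
  (5,8) → (φ(5),φ(8)) = (6,7) ∈ E(G2) ✓
  (5,9) → (φ(5),φ(9)) = (2,6) ∈ E(G2) ✓
  (5,11) → (φ(5),φ(11)) = (6,11) ∈ E(G2) ✓
  (6,7) → (φ(6),φ(7)) = (1,8) ∈ E(G2) ✓
  (6,8) → (φ(6),φ(8)) = (7,8) ∈ E(G2) ✓
  (6,9) → (φ(6),φ(9)) = (2,8) ∈ E(G2) ✓
  (6,11) → (φ(6),φ(11)) = (8,11) ∈ E(G2) ✓
  (7,8) → (φ(7),φ(8)) = (1,7) ∈ E(G2) ✓
  (7,9) → (φ(7),φ(9)) = (1,2) ∈ E(G2) ✓
  (7,11) → (φ(7),φ(11)) = (1,11) ∈ E(G2) ✓
  (8,9) → (φ(8),φ(9)) = (2,7) ∈ E(G2) ✓
  (8,10) → (φ(8),φ(10)) = (0,7) ∈ E(G2) ✓
  (8,11) → (φ(8),φ(11)) = (7,11) ∈ E(G2) ✓
  (9,11) → (φ(9),φ(11)) = (2,11) ∈ E(G2) ✓
All 47 edges of G1 map to edges of G2, and |E(G1)| = |E(G2)| = 47, so φ is a bijection on edges as well as vertices. Hence G1 ≅ G2.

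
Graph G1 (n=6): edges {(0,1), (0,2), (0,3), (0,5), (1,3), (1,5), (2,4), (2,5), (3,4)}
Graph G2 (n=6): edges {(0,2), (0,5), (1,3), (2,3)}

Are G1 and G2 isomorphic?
No, not isomorphic

The graphs are NOT isomorphic.

Counting triangles (3-cliques): G1 has 3, G2 has 0.
Triangle count is an isomorphism invariant, so differing triangle counts rule out isomorphism.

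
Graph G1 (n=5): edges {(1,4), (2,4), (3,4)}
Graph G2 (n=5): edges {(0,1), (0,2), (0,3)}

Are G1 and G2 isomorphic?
Yes, isomorphic

The graphs are isomorphic.
One valid mapping φ: V(G1) → V(G2): 0→4, 1→3, 2→1, 3→2, 4→0

Verify φ preserves adjacency — for each edge of G1, its image is an edge of G2:
  (1,4) → (φ(1),φ(4)) = (0,3) ∈ E(G2) ✓
  (2,4) → (φ(2),φ(4)) = (0,1) ∈ E(G2) ✓
  (3,4) → (φ(3),φ(4)) = (0,2) ∈ E(G2) ✓
All 3 edges of G1 map to edges of G2, and |E(G1)| = |E(G2)| = 3, so φ is a bijection on edges as well as vertices. Hence G1 ≅ G2.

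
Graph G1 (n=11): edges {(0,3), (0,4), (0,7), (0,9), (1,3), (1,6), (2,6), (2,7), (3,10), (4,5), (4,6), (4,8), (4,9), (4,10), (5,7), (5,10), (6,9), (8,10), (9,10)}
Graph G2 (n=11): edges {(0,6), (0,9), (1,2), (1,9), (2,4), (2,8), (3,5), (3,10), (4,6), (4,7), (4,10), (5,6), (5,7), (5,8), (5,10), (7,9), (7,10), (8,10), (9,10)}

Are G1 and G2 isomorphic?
Yes, isomorphic

The graphs are isomorphic.
One valid mapping φ: V(G1) → V(G2): 0→4, 1→0, 2→1, 3→6, 4→10, 5→8, 6→9, 7→2, 8→3, 9→7, 10→5

Verify φ preserves adjacency — for each edge of G1, its image is an edge of G2:
  (0,3) → (φ(0),φ(3)) = (4,6) ∈ E(G2) ✓
  (0,4) → (φ(0),φ(4)) = (4,10) ∈ E(G2) ✓
  (0,7) → (φ(0),φ(7)) = (2,4) ∈ E(G2) ✓
  (0,9) → (φ(0),φ(9)) = (4,7) ∈ E(G2) ✓
  (1,3) → (φ(1),φ(3)) = (0,6) ∈ E(G2) ✓
  (1,6) → (φ(1),φ(6)) = (0,9) ∈ E(G2) ✓
  (2,6) → (φ(2),φ(6)) = (1,9) ∈ E(G2) ✓
  (2,7) → (φ(2),φ(7)) = (1,2) ∈ E(G2) ✓
  (3,10) → (φ(3),φ(10)) = (5,6) ∈ E(G2) ✓
  (4,5) → (φ(4),φ(5)) = (8,10) ∈ E(G2) ✓
  (4,6) → (φ(4),φ(6)) = (9,10) ∈ E(G2) ✓
  (4,8) → (φ(4),φ(8)) = (3,10) ∈ E(G2) ✓
  (4,9) → (φ(4),φ(9)) = (7,10) ∈ E(G2) ✓
  (4,10) → (φ(4),φ(10)) = (5,10) ∈ E(G2) ✓
  (5,7) → (φ(5),φ(7)) = (2,8) ∈ E(G2) ✓
  (5,10) → (φ(5),φ(10)) = (5,8) ∈ E(G2) ✓
  (6,9) → (φ(6),φ(9)) = (7,9) ∈ E(G2) ✓
  (8,10) → (φ(8),φ(10)) = (3,5) ∈ E(G2) ✓
  (9,10) → (φ(9),φ(10)) = (5,7) ∈ E(G2) ✓
All 19 edges of G1 map to edges of G2, and |E(G1)| = |E(G2)| = 19, so φ is a bijection on edges as well as vertices. Hence G1 ≅ G2.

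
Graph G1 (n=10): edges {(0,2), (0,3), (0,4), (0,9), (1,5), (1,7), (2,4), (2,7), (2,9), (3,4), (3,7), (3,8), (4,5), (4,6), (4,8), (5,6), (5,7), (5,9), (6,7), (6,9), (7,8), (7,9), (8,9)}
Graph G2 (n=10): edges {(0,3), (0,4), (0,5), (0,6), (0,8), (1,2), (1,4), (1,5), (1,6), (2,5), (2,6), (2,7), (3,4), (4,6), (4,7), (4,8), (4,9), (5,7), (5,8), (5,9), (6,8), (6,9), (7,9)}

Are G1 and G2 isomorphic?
Yes, isomorphic

The graphs are isomorphic.
One valid mapping φ: V(G1) → V(G2): 0→2, 1→3, 2→1, 3→7, 4→5, 5→0, 6→8, 7→4, 8→9, 9→6

Verify φ preserves adjacency — for each edge of G1, its image is an edge of G2:
  (0,2) → (φ(0),φ(2)) = (1,2) ∈ E(G2) ✓
  (0,3) → (φ(0),φ(3)) = (2,7) ∈ E(G2) ✓
  (0,4) → (φ(0),φ(4)) = (2,5) ∈ E(G2) ✓
  (0,9) → (φ(0),φ(9)) = (2,6) ∈ E(G2) ✓
  (1,5) → (φ(1),φ(5)) = (0,3) ∈ E(G2) ✓
  (1,7) → (φ(1),φ(7)) = (3,4) ∈ E(G2) ✓
  (2,4) → (φ(2),φ(4)) = (1,5) ∈ E(G2) ✓
  (2,7) → (φ(2),φ(7)) = (1,4) ∈ E(G2) ✓
  (2,9) → (φ(2),φ(9)) = (1,6) ∈ E(G2) ✓
  (3,4) → (φ(3),φ(4)) = (5,7) ∈ E(G2) ✓
  (3,7) → (φ(3),φ(7)) = (4,7) ∈ E(G2) ✓
  (3,8) → (φ(3),φ(8)) = (7,9) ∈ E(G2) ✓
  (4,5) → (φ(4),φ(5)) = (0,5) ∈ E(G2) ✓
  (4,6) → (φ(4),φ(6)) = (5,8) ∈ E(G2) ✓
  (4,8) → (φ(4),φ(8)) = (5,9) ∈ E(G2) ✓
  (5,6) → (φ(5),φ(6)) = (0,8) ∈ E(G2) ✓
  (5,7) → (φ(5),φ(7)) = (0,4) ∈ E(G2) ✓
  (5,9) → (φ(5),φ(9)) = (0,6) ∈ E(G2) ✓
  (6,7) → (φ(6),φ(7)) = (4,8) ∈ E(G2) ✓
  (6,9) → (φ(6),φ(9)) = (6,8) ∈ E(G2) ✓
  (7,8) → (φ(7),φ(8)) = (4,9) ∈ E(G2) ✓
  (7,9) → (φ(7),φ(9)) = (4,6) ∈ E(G2) ✓
  (8,9) → (φ(8),φ(9)) = (6,9) ∈ E(G2) ✓
All 23 edges of G1 map to edges of G2, and |E(G1)| = |E(G2)| = 23, so φ is a bijection on edges as well as vertices. Hence G1 ≅ G2.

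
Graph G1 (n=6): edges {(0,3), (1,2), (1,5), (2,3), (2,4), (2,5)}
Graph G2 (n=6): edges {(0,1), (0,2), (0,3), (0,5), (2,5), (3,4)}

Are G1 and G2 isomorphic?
Yes, isomorphic

The graphs are isomorphic.
One valid mapping φ: V(G1) → V(G2): 0→4, 1→2, 2→0, 3→3, 4→1, 5→5

Verify φ preserves adjacency — for each edge of G1, its image is an edge of G2:
  (0,3) → (φ(0),φ(3)) = (3,4) ∈ E(G2) ✓
  (1,2) → (φ(1),φ(2)) = (0,2) ∈ E(G2) ✓
  (1,5) → (φ(1),φ(5)) = (2,5) ∈ E(G2) ✓
  (2,3) → (φ(2),φ(3)) = (0,3) ∈ E(G2) ✓
  (2,4) → (φ(2),φ(4)) = (0,1) ∈ E(G2) ✓
  (2,5) → (φ(2),φ(5)) = (0,5) ∈ E(G2) ✓
All 6 edges of G1 map to edges of G2, and |E(G1)| = |E(G2)| = 6, so φ is a bijection on edges as well as vertices. Hence G1 ≅ G2.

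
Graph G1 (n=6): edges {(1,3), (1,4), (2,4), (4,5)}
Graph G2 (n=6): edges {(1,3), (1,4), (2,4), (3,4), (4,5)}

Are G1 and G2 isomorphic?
No, not isomorphic

The graphs are NOT isomorphic.

Counting edges: G1 has 4 edge(s); G2 has 5 edge(s).
Edge count is an isomorphism invariant (a bijection on vertices induces a bijection on edges), so differing edge counts rule out isomorphism.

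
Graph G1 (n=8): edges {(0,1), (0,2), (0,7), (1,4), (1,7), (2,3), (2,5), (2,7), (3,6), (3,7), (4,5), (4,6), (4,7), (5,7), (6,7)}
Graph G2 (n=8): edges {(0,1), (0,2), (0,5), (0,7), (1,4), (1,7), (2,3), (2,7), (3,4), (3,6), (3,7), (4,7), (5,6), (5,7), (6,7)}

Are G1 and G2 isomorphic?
Yes, isomorphic

The graphs are isomorphic.
One valid mapping φ: V(G1) → V(G2): 0→6, 1→5, 2→3, 3→4, 4→0, 5→2, 6→1, 7→7

Verify φ preserves adjacency — for each edge of G1, its image is an edge of G2:
  (0,1) → (φ(0),φ(1)) = (5,6) ∈ E(G2) ✓
  (0,2) → (φ(0),φ(2)) = (3,6) ∈ E(G2) ✓
  (0,7) → (φ(0),φ(7)) = (6,7) ∈ E(G2) ✓
  (1,4) → (φ(1),φ(4)) = (0,5) ∈ E(G2) ✓
  (1,7) → (φ(1),φ(7)) = (5,7) ∈ E(G2) ✓
  (2,3) → (φ(2),φ(3)) = (3,4) ∈ E(G2) ✓
  (2,5) → (φ(2),φ(5)) = (2,3) ∈ E(G2) ✓
  (2,7) → (φ(2),φ(7)) = (3,7) ∈ E(G2) ✓
  (3,6) → (φ(3),φ(6)) = (1,4) ∈ E(G2) ✓
  (3,7) → (φ(3),φ(7)) = (4,7) ∈ E(G2) ✓
  (4,5) → (φ(4),φ(5)) = (0,2) ∈ E(G2) ✓
  (4,6) → (φ(4),φ(6)) = (0,1) ∈ E(G2) ✓
  (4,7) → (φ(4),φ(7)) = (0,7) ∈ E(G2) ✓
  (5,7) → (φ(5),φ(7)) = (2,7) ∈ E(G2) ✓
  (6,7) → (φ(6),φ(7)) = (1,7) ∈ E(G2) ✓
All 15 edges of G1 map to edges of G2, and |E(G1)| = |E(G2)| = 15, so φ is a bijection on edges as well as vertices. Hence G1 ≅ G2.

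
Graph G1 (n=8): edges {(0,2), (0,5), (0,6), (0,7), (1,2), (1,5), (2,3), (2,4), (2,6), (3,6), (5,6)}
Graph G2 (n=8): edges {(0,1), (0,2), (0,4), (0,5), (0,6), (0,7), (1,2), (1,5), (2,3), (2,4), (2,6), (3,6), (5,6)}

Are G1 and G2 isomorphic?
No, not isomorphic

The graphs are NOT isomorphic.

Counting edges: G1 has 11 edge(s); G2 has 13 edge(s).
Edge count is an isomorphism invariant (a bijection on vertices induces a bijection on edges), so differing edge counts rule out isomorphism.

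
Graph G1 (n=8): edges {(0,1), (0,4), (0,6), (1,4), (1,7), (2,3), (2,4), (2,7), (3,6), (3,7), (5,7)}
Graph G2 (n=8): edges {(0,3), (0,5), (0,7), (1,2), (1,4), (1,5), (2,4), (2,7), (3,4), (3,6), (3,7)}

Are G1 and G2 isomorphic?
Yes, isomorphic

The graphs are isomorphic.
One valid mapping φ: V(G1) → V(G2): 0→1, 1→4, 2→7, 3→0, 4→2, 5→6, 6→5, 7→3

Verify φ preserves adjacency — for each edge of G1, its image is an edge of G2:
  (0,1) → (φ(0),φ(1)) = (1,4) ∈ E(G2) ✓
  (0,4) → (φ(0),φ(4)) = (1,2) ∈ E(G2) ✓
  (0,6) → (φ(0),φ(6)) = (1,5) ∈ E(G2) ✓
  (1,4) → (φ(1),φ(4)) = (2,4) ∈ E(G2) ✓
  (1,7) → (φ(1),φ(7)) = (3,4) ∈ E(G2) ✓
  (2,3) → (φ(2),φ(3)) = (0,7) ∈ E(G2) ✓
  (2,4) → (φ(2),φ(4)) = (2,7) ∈ E(G2) ✓
  (2,7) → (φ(2),φ(7)) = (3,7) ∈ E(G2) ✓
  (3,6) → (φ(3),φ(6)) = (0,5) ∈ E(G2) ✓
  (3,7) → (φ(3),φ(7)) = (0,3) ∈ E(G2) ✓
  (5,7) → (φ(5),φ(7)) = (3,6) ∈ E(G2) ✓
All 11 edges of G1 map to edges of G2, and |E(G1)| = |E(G2)| = 11, so φ is a bijection on edges as well as vertices. Hence G1 ≅ G2.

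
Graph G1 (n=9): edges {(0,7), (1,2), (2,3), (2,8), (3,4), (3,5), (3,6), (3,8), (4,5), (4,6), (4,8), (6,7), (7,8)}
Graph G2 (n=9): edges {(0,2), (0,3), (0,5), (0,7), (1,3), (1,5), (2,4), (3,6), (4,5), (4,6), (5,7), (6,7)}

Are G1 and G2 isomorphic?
No, not isomorphic

The graphs are NOT isomorphic.

Connected components of G1: 1 component(s) with vertex sets [[0, 1, 2, 3, 4, 5, 6, 7, 8]], sizes [9].
Connected components of G2: 2 component(s) with vertex sets [[8], [0, 1, 2, 3, 4, 5, 6, 7]], sizes [1, 8].
The number of connected components (and the multiset of component sizes) is an isomorphism invariant — an isomorphism maps each component of G1 bijectively onto a component of G2. Since G1 has 1 component(s) and G2 has 2, they cannot be isomorphic.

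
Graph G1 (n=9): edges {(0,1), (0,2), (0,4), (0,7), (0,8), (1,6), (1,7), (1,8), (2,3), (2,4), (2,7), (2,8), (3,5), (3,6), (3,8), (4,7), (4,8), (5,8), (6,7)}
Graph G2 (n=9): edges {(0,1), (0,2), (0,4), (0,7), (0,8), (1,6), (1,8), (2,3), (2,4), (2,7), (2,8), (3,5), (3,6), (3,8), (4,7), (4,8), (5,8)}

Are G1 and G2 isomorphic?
No, not isomorphic

The graphs are NOT isomorphic.

Counting edges: G1 has 19 edge(s); G2 has 17 edge(s).
Edge count is an isomorphism invariant (a bijection on vertices induces a bijection on edges), so differing edge counts rule out isomorphism.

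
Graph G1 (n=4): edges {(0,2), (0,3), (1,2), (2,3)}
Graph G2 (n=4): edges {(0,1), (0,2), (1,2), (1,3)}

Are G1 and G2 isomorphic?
Yes, isomorphic

The graphs are isomorphic.
One valid mapping φ: V(G1) → V(G2): 0→2, 1→3, 2→1, 3→0

Verify φ preserves adjacency — for each edge of G1, its image is an edge of G2:
  (0,2) → (φ(0),φ(2)) = (1,2) ∈ E(G2) ✓
  (0,3) → (φ(0),φ(3)) = (0,2) ∈ E(G2) ✓
  (1,2) → (φ(1),φ(2)) = (1,3) ∈ E(G2) ✓
  (2,3) → (φ(2),φ(3)) = (0,1) ∈ E(G2) ✓
All 4 edges of G1 map to edges of G2, and |E(G1)| = |E(G2)| = 4, so φ is a bijection on edges as well as vertices. Hence G1 ≅ G2.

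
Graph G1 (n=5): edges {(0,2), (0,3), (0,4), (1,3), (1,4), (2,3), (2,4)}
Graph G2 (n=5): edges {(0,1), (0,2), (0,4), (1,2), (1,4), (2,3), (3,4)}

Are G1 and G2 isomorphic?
Yes, isomorphic

The graphs are isomorphic.
One valid mapping φ: V(G1) → V(G2): 0→0, 1→3, 2→1, 3→4, 4→2

Verify φ preserves adjacency — for each edge of G1, its image is an edge of G2:
  (0,2) → (φ(0),φ(2)) = (0,1) ∈ E(G2) ✓
  (0,3) → (φ(0),φ(3)) = (0,4) ∈ E(G2) ✓
  (0,4) → (φ(0),φ(4)) = (0,2) ∈ E(G2) ✓
  (1,3) → (φ(1),φ(3)) = (3,4) ∈ E(G2) ✓
  (1,4) → (φ(1),φ(4)) = (2,3) ∈ E(G2) ✓
  (2,3) → (φ(2),φ(3)) = (1,4) ∈ E(G2) ✓
  (2,4) → (φ(2),φ(4)) = (1,2) ∈ E(G2) ✓
All 7 edges of G1 map to edges of G2, and |E(G1)| = |E(G2)| = 7, so φ is a bijection on edges as well as vertices. Hence G1 ≅ G2.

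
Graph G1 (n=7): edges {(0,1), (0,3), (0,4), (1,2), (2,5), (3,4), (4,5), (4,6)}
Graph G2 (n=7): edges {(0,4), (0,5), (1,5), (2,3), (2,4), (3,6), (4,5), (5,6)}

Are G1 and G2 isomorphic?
Yes, isomorphic

The graphs are isomorphic.
One valid mapping φ: V(G1) → V(G2): 0→4, 1→2, 2→3, 3→0, 4→5, 5→6, 6→1

Verify φ preserves adjacency — for each edge of G1, its image is an edge of G2:
  (0,1) → (φ(0),φ(1)) = (2,4) ∈ E(G2) ✓
  (0,3) → (φ(0),φ(3)) = (0,4) ∈ E(G2) ✓
  (0,4) → (φ(0),φ(4)) = (4,5) ∈ E(G2) ✓
  (1,2) → (φ(1),φ(2)) = (2,3) ∈ E(G2) ✓
  (2,5) → (φ(2),φ(5)) = (3,6) ∈ E(G2) ✓
  (3,4) → (φ(3),φ(4)) = (0,5) ∈ E(G2) ✓
  (4,5) → (φ(4),φ(5)) = (5,6) ∈ E(G2) ✓
  (4,6) → (φ(4),φ(6)) = (1,5) ∈ E(G2) ✓
All 8 edges of G1 map to edges of G2, and |E(G1)| = |E(G2)| = 8, so φ is a bijection on edges as well as vertices. Hence G1 ≅ G2.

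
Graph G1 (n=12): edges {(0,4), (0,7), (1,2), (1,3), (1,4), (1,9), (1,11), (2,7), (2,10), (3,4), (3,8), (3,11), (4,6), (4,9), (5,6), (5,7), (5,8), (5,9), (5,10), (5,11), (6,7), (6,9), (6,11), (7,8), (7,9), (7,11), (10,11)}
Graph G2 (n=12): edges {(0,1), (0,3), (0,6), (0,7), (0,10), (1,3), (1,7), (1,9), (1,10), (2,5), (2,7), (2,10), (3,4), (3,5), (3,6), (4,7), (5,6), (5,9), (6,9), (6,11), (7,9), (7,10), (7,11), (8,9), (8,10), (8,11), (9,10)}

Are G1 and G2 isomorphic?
Yes, isomorphic

The graphs are isomorphic.
One valid mapping φ: V(G1) → V(G2): 0→4, 1→6, 2→11, 3→5, 4→3, 5→10, 6→1, 7→7, 8→2, 9→0, 10→8, 11→9

Verify φ preserves adjacency — for each edge of G1, its image is an edge of G2:
  (0,4) → (φ(0),φ(4)) = (3,4) ∈ E(G2) ✓
  (0,7) → (φ(0),φ(7)) = (4,7) ∈ E(G2) ✓
  (1,2) → (φ(1),φ(2)) = (6,11) ∈ E(G2) ✓
  (1,3) → (φ(1),φ(3)) = (5,6) ∈ E(G2) ✓
  (1,4) → (φ(1),φ(4)) = (3,6) ∈ E(G2) ✓
  (1,9) → (φ(1),φ(9)) = (0,6) ∈ E(G2) ✓
  (1,11) → (φ(1),φ(11)) = (6,9) ∈ E(G2) ✓
  (2,7) → (φ(2),φ(7)) = (7,11) ∈ E(G2) ✓
  (2,10) → (φ(2),φ(10)) = (8,11) ∈ E(G2) ✓
  (3,4) → (φ(3),φ(4)) = (3,5) ∈ E(G2) ✓
  (3,8) → (φ(3),φ(8)) = (2,5) ∈ E(G2) ✓
  (3,11) → (φ(3),φ(11)) = (5,9) ∈ E(G2) ✓
  (4,6) → (φ(4),φ(6)) = (1,3) ∈ E(G2) ✓
  (4,9) → (φ(4),φ(9)) = (0,3) ∈ E(G2) ✓
  (5,6) → (φ(5),φ(6)) = (1,10) ∈ E(G2) ✓
  (5,7) → (φ(5),φ(7)) = (7,10) ∈ E(G2) ✓
  (5,8) → (φ(5),φ(8)) = (2,10) ∈ E(G2) ✓
  (5,9) → (φ(5),φ(9)) = (0,10) ∈ E(G2) ✓
  (5,10) → (φ(5),φ(10)) = (8,10) ∈ E(G2) ✓
  (5,11) → (φ(5),φ(11)) = (9,10) ∈ E(G2) ✓
  (6,7) → (φ(6),φ(7)) = (1,7) ∈ E(G2) ✓
  (6,9) → (φ(6),φ(9)) = (0,1) ∈ E(G2) ✓
  (6,11) → (φ(6),φ(11)) = (1,9) ∈ E(G2) ✓
  (7,8) → (φ(7),φ(8)) = (2,7) ∈ E(G2) ✓
  (7,9) → (φ(7),φ(9)) = (0,7) ∈ E(G2) ✓
  (7,11) → (φ(7),φ(11)) = (7,9) ∈ E(G2) ✓
  (10,11) → (φ(10),φ(11)) = (8,9) ∈ E(G2) ✓
All 27 edges of G1 map to edges of G2, and |E(G1)| = |E(G2)| = 27, so φ is a bijection on edges as well as vertices. Hence G1 ≅ G2.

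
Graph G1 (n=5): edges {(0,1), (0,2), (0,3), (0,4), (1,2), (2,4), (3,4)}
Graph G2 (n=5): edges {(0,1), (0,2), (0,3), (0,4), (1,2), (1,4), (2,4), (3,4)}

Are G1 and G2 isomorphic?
No, not isomorphic

The graphs are NOT isomorphic.

Counting edges: G1 has 7 edge(s); G2 has 8 edge(s).
Edge count is an isomorphism invariant (a bijection on vertices induces a bijection on edges), so differing edge counts rule out isomorphism.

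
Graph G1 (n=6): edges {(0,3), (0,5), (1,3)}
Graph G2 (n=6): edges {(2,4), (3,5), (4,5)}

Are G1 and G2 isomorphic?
Yes, isomorphic

The graphs are isomorphic.
One valid mapping φ: V(G1) → V(G2): 0→5, 1→2, 2→1, 3→4, 4→0, 5→3

Verify φ preserves adjacency — for each edge of G1, its image is an edge of G2:
  (0,3) → (φ(0),φ(3)) = (4,5) ∈ E(G2) ✓
  (0,5) → (φ(0),φ(5)) = (3,5) ∈ E(G2) ✓
  (1,3) → (φ(1),φ(3)) = (2,4) ∈ E(G2) ✓
All 3 edges of G1 map to edges of G2, and |E(G1)| = |E(G2)| = 3, so φ is a bijection on edges as well as vertices. Hence G1 ≅ G2.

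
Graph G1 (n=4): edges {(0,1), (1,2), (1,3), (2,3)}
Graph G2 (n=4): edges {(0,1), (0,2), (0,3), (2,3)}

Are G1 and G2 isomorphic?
Yes, isomorphic

The graphs are isomorphic.
One valid mapping φ: V(G1) → V(G2): 0→1, 1→0, 2→2, 3→3

Verify φ preserves adjacency — for each edge of G1, its image is an edge of G2:
  (0,1) → (φ(0),φ(1)) = (0,1) ∈ E(G2) ✓
  (1,2) → (φ(1),φ(2)) = (0,2) ∈ E(G2) ✓
  (1,3) → (φ(1),φ(3)) = (0,3) ∈ E(G2) ✓
  (2,3) → (φ(2),φ(3)) = (2,3) ∈ E(G2) ✓
All 4 edges of G1 map to edges of G2, and |E(G1)| = |E(G2)| = 4, so φ is a bijection on edges as well as vertices. Hence G1 ≅ G2.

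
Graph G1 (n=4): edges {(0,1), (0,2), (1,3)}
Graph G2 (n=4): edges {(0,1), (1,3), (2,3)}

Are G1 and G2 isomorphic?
Yes, isomorphic

The graphs are isomorphic.
One valid mapping φ: V(G1) → V(G2): 0→3, 1→1, 2→2, 3→0

Verify φ preserves adjacency — for each edge of G1, its image is an edge of G2:
  (0,1) → (φ(0),φ(1)) = (1,3) ∈ E(G2) ✓
  (0,2) → (φ(0),φ(2)) = (2,3) ∈ E(G2) ✓
  (1,3) → (φ(1),φ(3)) = (0,1) ∈ E(G2) ✓
All 3 edges of G1 map to edges of G2, and |E(G1)| = |E(G2)| = 3, so φ is a bijection on edges as well as vertices. Hence G1 ≅ G2.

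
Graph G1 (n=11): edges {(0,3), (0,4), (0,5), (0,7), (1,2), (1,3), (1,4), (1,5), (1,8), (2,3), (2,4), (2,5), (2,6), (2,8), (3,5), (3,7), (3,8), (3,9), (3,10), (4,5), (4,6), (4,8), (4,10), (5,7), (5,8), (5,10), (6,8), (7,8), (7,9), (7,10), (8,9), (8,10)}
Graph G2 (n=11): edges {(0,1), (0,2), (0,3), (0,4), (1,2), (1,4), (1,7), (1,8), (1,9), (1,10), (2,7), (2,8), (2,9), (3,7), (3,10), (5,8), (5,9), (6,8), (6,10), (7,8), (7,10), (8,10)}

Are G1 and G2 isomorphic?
No, not isomorphic

The graphs are NOT isomorphic.

Counting triangles (3-cliques): G1 has 37, G2 has 12.
Triangle count is an isomorphism invariant, so differing triangle counts rule out isomorphism.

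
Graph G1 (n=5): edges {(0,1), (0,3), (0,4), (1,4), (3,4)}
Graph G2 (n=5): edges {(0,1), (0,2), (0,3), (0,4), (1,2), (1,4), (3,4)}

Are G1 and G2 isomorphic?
No, not isomorphic

The graphs are NOT isomorphic.

Counting edges: G1 has 5 edge(s); G2 has 7 edge(s).
Edge count is an isomorphism invariant (a bijection on vertices induces a bijection on edges), so differing edge counts rule out isomorphism.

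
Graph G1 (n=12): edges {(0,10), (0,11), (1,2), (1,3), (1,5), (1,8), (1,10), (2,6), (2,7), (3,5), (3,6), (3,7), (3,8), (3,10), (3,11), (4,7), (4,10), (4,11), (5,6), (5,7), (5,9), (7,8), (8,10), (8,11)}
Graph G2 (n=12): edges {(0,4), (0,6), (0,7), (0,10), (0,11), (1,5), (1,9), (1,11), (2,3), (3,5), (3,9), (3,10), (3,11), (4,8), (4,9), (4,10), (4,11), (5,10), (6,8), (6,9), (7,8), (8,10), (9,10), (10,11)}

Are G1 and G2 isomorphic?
Yes, isomorphic

The graphs are isomorphic.
One valid mapping φ: V(G1) → V(G2): 0→7, 1→11, 2→1, 3→10, 4→6, 5→3, 6→5, 7→9, 8→4, 9→2, 10→0, 11→8

Verify φ preserves adjacency — for each edge of G1, its image is an edge of G2:
  (0,10) → (φ(0),φ(10)) = (0,7) ∈ E(G2) ✓
  (0,11) → (φ(0),φ(11)) = (7,8) ∈ E(G2) ✓
  (1,2) → (φ(1),φ(2)) = (1,11) ∈ E(G2) ✓
  (1,3) → (φ(1),φ(3)) = (10,11) ∈ E(G2) ✓
  (1,5) → (φ(1),φ(5)) = (3,11) ∈ E(G2) ✓
  (1,8) → (φ(1),φ(8)) = (4,11) ∈ E(G2) ✓
  (1,10) → (φ(1),φ(10)) = (0,11) ∈ E(G2) ✓
  (2,6) → (φ(2),φ(6)) = (1,5) ∈ E(G2) ✓
  (2,7) → (φ(2),φ(7)) = (1,9) ∈ E(G2) ✓
  (3,5) → (φ(3),φ(5)) = (3,10) ∈ E(G2) ✓
  (3,6) → (φ(3),φ(6)) = (5,10) ∈ E(G2) ✓
  (3,7) → (φ(3),φ(7)) = (9,10) ∈ E(G2) ✓
  (3,8) → (φ(3),φ(8)) = (4,10) ∈ E(G2) ✓
  (3,10) → (φ(3),φ(10)) = (0,10) ∈ E(G2) ✓
  (3,11) → (φ(3),φ(11)) = (8,10) ∈ E(G2) ✓
  (4,7) → (φ(4),φ(7)) = (6,9) ∈ E(G2) ✓
  (4,10) → (φ(4),φ(10)) = (0,6) ∈ E(G2) ✓
  (4,11) → (φ(4),φ(11)) = (6,8) ∈ E(G2) ✓
  (5,6) → (φ(5),φ(6)) = (3,5) ∈ E(G2) ✓
  (5,7) → (φ(5),φ(7)) = (3,9) ∈ E(G2) ✓
  (5,9) → (φ(5),φ(9)) = (2,3) ∈ E(G2) ✓
  (7,8) → (φ(7),φ(8)) = (4,9) ∈ E(G2) ✓
  (8,10) → (φ(8),φ(10)) = (0,4) ∈ E(G2) ✓
  (8,11) → (φ(8),φ(11)) = (4,8) ∈ E(G2) ✓
All 24 edges of G1 map to edges of G2, and |E(G1)| = |E(G2)| = 24, so φ is a bijection on edges as well as vertices. Hence G1 ≅ G2.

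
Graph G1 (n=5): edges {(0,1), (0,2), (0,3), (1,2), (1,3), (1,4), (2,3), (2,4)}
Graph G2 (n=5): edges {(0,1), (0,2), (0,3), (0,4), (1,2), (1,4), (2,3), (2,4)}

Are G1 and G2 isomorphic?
Yes, isomorphic

The graphs are isomorphic.
One valid mapping φ: V(G1) → V(G2): 0→1, 1→0, 2→2, 3→4, 4→3

Verify φ preserves adjacency — for each edge of G1, its image is an edge of G2:
  (0,1) → (φ(0),φ(1)) = (0,1) ∈ E(G2) ✓
  (0,2) → (φ(0),φ(2)) = (1,2) ∈ E(G2) ✓
  (0,3) → (φ(0),φ(3)) = (1,4) ∈ E(G2) ✓
  (1,2) → (φ(1),φ(2)) = (0,2) ∈ E(G2) ✓
  (1,3) → (φ(1),φ(3)) = (0,4) ∈ E(G2) ✓
  (1,4) → (φ(1),φ(4)) = (0,3) ∈ E(G2) ✓
  (2,3) → (φ(2),φ(3)) = (2,4) ∈ E(G2) ✓
  (2,4) → (φ(2),φ(4)) = (2,3) ∈ E(G2) ✓
All 8 edges of G1 map to edges of G2, and |E(G1)| = |E(G2)| = 8, so φ is a bijection on edges as well as vertices. Hence G1 ≅ G2.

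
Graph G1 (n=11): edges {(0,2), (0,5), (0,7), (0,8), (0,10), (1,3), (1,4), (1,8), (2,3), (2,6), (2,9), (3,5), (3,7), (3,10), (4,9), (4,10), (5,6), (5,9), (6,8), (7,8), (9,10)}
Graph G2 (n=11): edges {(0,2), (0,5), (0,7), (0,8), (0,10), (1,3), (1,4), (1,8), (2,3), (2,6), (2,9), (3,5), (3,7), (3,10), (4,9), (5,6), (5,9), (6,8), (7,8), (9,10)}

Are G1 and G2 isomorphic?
No, not isomorphic

The graphs are NOT isomorphic.

Counting edges: G1 has 21 edge(s); G2 has 20 edge(s).
Edge count is an isomorphism invariant (a bijection on vertices induces a bijection on edges), so differing edge counts rule out isomorphism.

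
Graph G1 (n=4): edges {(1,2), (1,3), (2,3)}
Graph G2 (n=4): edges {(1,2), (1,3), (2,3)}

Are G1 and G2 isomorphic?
Yes, isomorphic

The graphs are isomorphic.
One valid mapping φ: V(G1) → V(G2): 0→0, 1→2, 2→1, 3→3

Verify φ preserves adjacency — for each edge of G1, its image is an edge of G2:
  (1,2) → (φ(1),φ(2)) = (1,2) ∈ E(G2) ✓
  (1,3) → (φ(1),φ(3)) = (2,3) ∈ E(G2) ✓
  (2,3) → (φ(2),φ(3)) = (1,3) ∈ E(G2) ✓
All 3 edges of G1 map to edges of G2, and |E(G1)| = |E(G2)| = 3, so φ is a bijection on edges as well as vertices. Hence G1 ≅ G2.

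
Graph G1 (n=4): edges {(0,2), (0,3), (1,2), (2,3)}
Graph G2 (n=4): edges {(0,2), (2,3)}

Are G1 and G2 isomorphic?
No, not isomorphic

The graphs are NOT isomorphic.

Degrees in G1: deg(0)=2, deg(1)=1, deg(2)=3, deg(3)=2.
Sorted degree sequence of G1: [3, 2, 2, 1].
Degrees in G2: deg(0)=1, deg(1)=0, deg(2)=2, deg(3)=1.
Sorted degree sequence of G2: [2, 1, 1, 0].
The (sorted) degree sequence is an isomorphism invariant, so since G1 and G2 have different degree sequences they cannot be isomorphic.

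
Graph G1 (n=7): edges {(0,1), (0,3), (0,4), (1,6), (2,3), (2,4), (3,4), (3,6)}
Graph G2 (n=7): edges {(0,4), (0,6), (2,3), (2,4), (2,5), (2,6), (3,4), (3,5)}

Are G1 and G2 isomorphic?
Yes, isomorphic

The graphs are isomorphic.
One valid mapping φ: V(G1) → V(G2): 0→4, 1→0, 2→5, 3→2, 4→3, 5→1, 6→6

Verify φ preserves adjacency — for each edge of G1, its image is an edge of G2:
  (0,1) → (φ(0),φ(1)) = (0,4) ∈ E(G2) ✓
  (0,3) → (φ(0),φ(3)) = (2,4) ∈ E(G2) ✓
  (0,4) → (φ(0),φ(4)) = (3,4) ∈ E(G2) ✓
  (1,6) → (φ(1),φ(6)) = (0,6) ∈ E(G2) ✓
  (2,3) → (φ(2),φ(3)) = (2,5) ∈ E(G2) ✓
  (2,4) → (φ(2),φ(4)) = (3,5) ∈ E(G2) ✓
  (3,4) → (φ(3),φ(4)) = (2,3) ∈ E(G2) ✓
  (3,6) → (φ(3),φ(6)) = (2,6) ∈ E(G2) ✓
All 8 edges of G1 map to edges of G2, and |E(G1)| = |E(G2)| = 8, so φ is a bijection on edges as well as vertices. Hence G1 ≅ G2.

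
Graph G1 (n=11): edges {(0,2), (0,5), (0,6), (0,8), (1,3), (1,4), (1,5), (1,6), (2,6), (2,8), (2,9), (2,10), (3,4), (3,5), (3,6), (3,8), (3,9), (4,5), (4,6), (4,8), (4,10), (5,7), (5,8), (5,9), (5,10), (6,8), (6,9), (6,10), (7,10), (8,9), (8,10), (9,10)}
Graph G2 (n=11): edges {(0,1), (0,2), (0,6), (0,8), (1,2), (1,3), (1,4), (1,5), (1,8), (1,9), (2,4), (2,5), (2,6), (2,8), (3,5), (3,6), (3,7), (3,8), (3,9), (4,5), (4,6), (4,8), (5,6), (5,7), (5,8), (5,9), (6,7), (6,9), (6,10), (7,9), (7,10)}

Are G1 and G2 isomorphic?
No, not isomorphic

The graphs are NOT isomorphic.

Counting triangles (3-cliques): G1 has 36, G2 has 33.
Triangle count is an isomorphism invariant, so differing triangle counts rule out isomorphism.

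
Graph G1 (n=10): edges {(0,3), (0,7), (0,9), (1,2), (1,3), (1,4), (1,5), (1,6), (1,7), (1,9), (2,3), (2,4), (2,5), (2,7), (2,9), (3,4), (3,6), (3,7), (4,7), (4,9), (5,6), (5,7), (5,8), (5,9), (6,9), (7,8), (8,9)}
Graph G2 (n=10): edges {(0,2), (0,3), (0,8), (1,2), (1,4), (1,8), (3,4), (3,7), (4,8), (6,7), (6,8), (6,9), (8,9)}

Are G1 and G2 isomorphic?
No, not isomorphic

The graphs are NOT isomorphic.

Connected components of G1: 1 component(s) with vertex sets [[0, 1, 2, 3, 4, 5, 6, 7, 8, 9]], sizes [10].
Connected components of G2: 2 component(s) with vertex sets [[5], [0, 1, 2, 3, 4, 6, 7, 8, 9]], sizes [1, 9].
The number of connected components (and the multiset of component sizes) is an isomorphism invariant — an isomorphism maps each component of G1 bijectively onto a component of G2. Since G1 has 1 component(s) and G2 has 2, they cannot be isomorphic.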